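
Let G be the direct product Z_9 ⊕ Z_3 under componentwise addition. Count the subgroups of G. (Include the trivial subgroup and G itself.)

10

|G| = 27, so by Lagrange every subgroup order divides 27. Divisors: 1, 3, 9, 27.
Subgroups by order — order 1: 1; order 3: 4; order 9: 4; order 27: 1.
Total: 1 + 4 + 4 + 1 = 10.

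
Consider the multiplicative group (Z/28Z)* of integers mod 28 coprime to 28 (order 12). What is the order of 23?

6

Compute successive powers of 23 mod 28: 23, 25, 15, 9, 11, 1; 23^6 ≡ 1 (mod 28).
So |⟨23⟩| = 6.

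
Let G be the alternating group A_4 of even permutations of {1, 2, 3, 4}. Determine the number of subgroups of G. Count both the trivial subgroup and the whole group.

10

|G| = 12, so by Lagrange every subgroup order divides 12. Divisors: 1, 2, 3, 4, 6, 12.
Subgroups by order — order 1: 1; order 2: 3; order 3: 4; order 4: 1; order 6: 0; order 12: 1.
Total: 1 + 3 + 4 + 1 + 0 + 1 = 10.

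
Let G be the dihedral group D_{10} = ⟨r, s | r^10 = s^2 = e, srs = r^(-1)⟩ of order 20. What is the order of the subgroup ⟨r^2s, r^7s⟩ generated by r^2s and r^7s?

|⟨r^2s⟩| = 2 and |⟨r^7s⟩| = 2, so |H| is a multiple of lcm(2, 2) = 2 and divides |G| = 20.
Closing under the operation: H = {e, r^5, r^2s, r^7s}, so |H| = 4.

4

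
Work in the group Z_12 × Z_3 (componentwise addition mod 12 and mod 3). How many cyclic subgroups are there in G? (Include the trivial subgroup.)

Each element a generates a cyclic subgroup ⟨a⟩; distinct elements may generate the same one (a cyclic group of order d has φ(d) generators).
Cyclic subgroups by order — order 1: 1; order 2: 1; order 3: 4; order 4: 1; order 6: 4; order 12: 4.
Total: 15.

15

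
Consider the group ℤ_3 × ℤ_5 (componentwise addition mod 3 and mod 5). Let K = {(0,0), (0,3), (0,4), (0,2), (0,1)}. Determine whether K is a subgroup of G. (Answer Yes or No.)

|K| = 5 divides |G| = 15, consistent with Lagrange.
K contains the identity, every element's inverse is in K, and K is closed under +: it is a subgroup.
In fact K = ⟨(0,1)⟩.

Yes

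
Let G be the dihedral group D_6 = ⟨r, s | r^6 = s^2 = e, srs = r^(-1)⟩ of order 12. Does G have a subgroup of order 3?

3 | 12. A subgroup of order 3 is {e, r^2, r^4}.

Yes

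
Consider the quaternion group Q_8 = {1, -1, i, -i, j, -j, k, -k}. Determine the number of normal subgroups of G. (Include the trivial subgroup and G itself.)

6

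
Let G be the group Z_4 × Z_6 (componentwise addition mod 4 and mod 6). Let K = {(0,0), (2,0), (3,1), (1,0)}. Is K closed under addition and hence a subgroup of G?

(1,0) ∈ K but its inverse (3,0) ∉ K, so K is not a subgroup.

No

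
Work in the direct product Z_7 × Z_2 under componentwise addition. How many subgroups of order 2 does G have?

1

|G| = 14 and 2 | 14, so subgroups of order 2 are possible by Lagrange.
The subgroups of order 2 are: {(0,0), (0,1)}.
So G has 1 subgroup of order 2.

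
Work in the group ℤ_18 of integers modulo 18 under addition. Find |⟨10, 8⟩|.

9

|⟨10⟩| = 9 and |⟨8⟩| = 9, so |H| is a multiple of lcm(9, 9) = 9 and divides |G| = 18.
Closing under the operation: H = {0, 2, 4, 6, 8, 10, 12, 14, 16}, so |H| = 9.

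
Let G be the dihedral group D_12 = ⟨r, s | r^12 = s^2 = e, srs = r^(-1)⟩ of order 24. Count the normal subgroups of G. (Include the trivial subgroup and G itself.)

G has 34 subgroups. Checking conjugation-invariance by order — order 1: 1/1 normal; order 2: 1/13 normal; order 3: 1/1 normal; order 4: 1/7 normal; order 6: 1/5 normal; order 8: 0/3 normal; order 12: 3/3 normal; order 24: 1/1 normal.
Total normal subgroups: 9.

9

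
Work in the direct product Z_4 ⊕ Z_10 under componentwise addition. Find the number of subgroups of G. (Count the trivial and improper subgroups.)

|G| = 40, so by Lagrange every subgroup order divides 40. Divisors: 1, 2, 4, 5, 8, 10, 20, 40.
Subgroups by order — order 1: 1; order 2: 3; order 4: 3; order 5: 1; order 8: 1; order 10: 3; order 20: 3; order 40: 1.
Total: 1 + 3 + 3 + 1 + 1 + 3 + 3 + 1 = 16.

16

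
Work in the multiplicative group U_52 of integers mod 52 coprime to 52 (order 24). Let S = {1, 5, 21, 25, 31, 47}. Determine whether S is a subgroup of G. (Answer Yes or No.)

Closure fails: 5 · 47 = 27 ∉ S. So S is not a subgroup.

No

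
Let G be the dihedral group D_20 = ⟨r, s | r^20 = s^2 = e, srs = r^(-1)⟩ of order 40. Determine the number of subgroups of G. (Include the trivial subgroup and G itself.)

|G| = 40, so by Lagrange every subgroup order divides 40. Divisors: 1, 2, 4, 5, 8, 10, 20, 40.
Subgroups by order — order 1: 1; order 2: 21; order 4: 11; order 5: 1; order 8: 5; order 10: 5; order 20: 3; order 40: 1.
Total: 1 + 21 + 11 + 1 + 5 + 5 + 3 + 1 = 48.

48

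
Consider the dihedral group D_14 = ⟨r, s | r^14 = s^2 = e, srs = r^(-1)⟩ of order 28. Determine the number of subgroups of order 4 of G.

7

|G| = 28 and 4 | 28, so subgroups of order 4 are possible by Lagrange.
The subgroups of order 4 are: {e, r^7, r^3s, r^10s}; {e, r^7, r^4s, r^11s}; {e, r^7, r^5s, r^12s}; {e, r^7, r^6s, r^13s}; … (7 in all).
So G has 7 subgroups of order 4.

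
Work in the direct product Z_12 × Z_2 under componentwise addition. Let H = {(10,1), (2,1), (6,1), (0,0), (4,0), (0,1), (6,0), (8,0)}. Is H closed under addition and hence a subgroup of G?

No

Closure fails: (0,1) + (4,0) = (4,1) ∉ H. So H is not a subgroup.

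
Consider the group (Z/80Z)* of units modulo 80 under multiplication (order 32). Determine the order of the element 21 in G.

Compute successive powers of 21 mod 80: 21, 41, 61, 1; 21^4 ≡ 1 (mod 80).
So |⟨21⟩| = 4.

4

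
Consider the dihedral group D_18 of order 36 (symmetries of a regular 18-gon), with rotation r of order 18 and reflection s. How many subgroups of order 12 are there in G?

3

|G| = 36 and 12 | 36, so subgroups of order 12 are possible by Lagrange.
The subgroups of order 12 are: {e, r^3, r^6, r^9, r^12, r^15, rs, r^4s, r^7s, r^10s, r^13s, r^16s}; {e, r^3, r^6, r^9, r^12, r^15, r^2s, r^5s, r^8s, r^11s, r^14s, r^17s}; {e, r^3, r^6, r^9, r^12, r^15, s, r^3s, r^6s, r^9s, r^12s, r^15s}.
So G has 3 subgroups of order 12.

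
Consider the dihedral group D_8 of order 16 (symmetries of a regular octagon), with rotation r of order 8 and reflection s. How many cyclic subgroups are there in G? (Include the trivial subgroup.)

12

Each element a generates a cyclic subgroup ⟨a⟩; distinct elements may generate the same one (a cyclic group of order d has φ(d) generators).
Cyclic subgroups by order — order 1: 1; order 2: 9; order 4: 1; order 8: 1.
Total: 12.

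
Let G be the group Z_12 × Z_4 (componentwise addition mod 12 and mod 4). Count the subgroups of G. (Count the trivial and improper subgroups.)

|G| = 48, so by Lagrange every subgroup order divides 48. Divisors: 1, 2, 3, 4, 6, 8, 12, 16, 24, 48.
Subgroups by order — order 1: 1; order 2: 3; order 3: 1; order 4: 7; order 6: 3; order 8: 3; order 12: 7; order 16: 1; order 24: 3; order 48: 1.
Total: 1 + 3 + 1 + 7 + 3 + 3 + 7 + 1 + 3 + 1 = 30.

30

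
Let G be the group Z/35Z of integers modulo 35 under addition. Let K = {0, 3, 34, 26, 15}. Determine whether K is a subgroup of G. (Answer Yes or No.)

34 ∈ K but its inverse 1 ∉ K, so K is not a subgroup.

No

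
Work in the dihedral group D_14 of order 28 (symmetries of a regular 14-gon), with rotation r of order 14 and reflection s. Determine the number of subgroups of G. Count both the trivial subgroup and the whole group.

28

|G| = 28, so by Lagrange every subgroup order divides 28. Divisors: 1, 2, 4, 7, 14, 28.
Subgroups by order — order 1: 1; order 2: 15; order 4: 7; order 7: 1; order 14: 3; order 28: 1.
Total: 1 + 15 + 7 + 1 + 3 + 1 = 28.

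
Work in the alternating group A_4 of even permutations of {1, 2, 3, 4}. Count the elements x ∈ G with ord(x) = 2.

3

The elements of order 2 are: (1 2)(3 4), (1 3)(2 4), (1 4)(2 3).
That's 3.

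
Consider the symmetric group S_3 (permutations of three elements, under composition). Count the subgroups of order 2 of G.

3

|G| = 6 and 2 | 6, so subgroups of order 2 are possible by Lagrange.
The subgroups of order 2 are: {e, (1 2)}; {e, (1 3)}; {e, (2 3)}.
So G has 3 subgroups of order 2.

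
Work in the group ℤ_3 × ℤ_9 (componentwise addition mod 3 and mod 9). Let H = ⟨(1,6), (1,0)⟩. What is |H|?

9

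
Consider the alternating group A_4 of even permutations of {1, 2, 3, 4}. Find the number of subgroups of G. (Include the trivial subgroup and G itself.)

|G| = 12, so by Lagrange every subgroup order divides 12. Divisors: 1, 2, 3, 4, 6, 12.
Subgroups by order — order 1: 1; order 2: 3; order 3: 4; order 4: 1; order 6: 0; order 12: 1.
Total: 1 + 3 + 4 + 1 + 0 + 1 = 10.

10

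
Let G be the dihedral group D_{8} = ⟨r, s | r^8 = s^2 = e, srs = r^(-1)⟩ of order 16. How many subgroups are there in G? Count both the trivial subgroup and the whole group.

|G| = 16, so by Lagrange every subgroup order divides 16. Divisors: 1, 2, 4, 8, 16.
Subgroups by order — order 1: 1; order 2: 9; order 4: 5; order 8: 3; order 16: 1.
Total: 1 + 9 + 5 + 3 + 1 = 19.

19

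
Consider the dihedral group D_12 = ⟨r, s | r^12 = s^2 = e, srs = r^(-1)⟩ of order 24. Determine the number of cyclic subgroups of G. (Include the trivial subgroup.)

18

Group the elements of G by the cyclic subgroup they generate; each cyclic subgroup of order d accounts for φ(d) elements.
Cyclic subgroups by order — order 1: 1; order 2: 13; order 3: 1; order 4: 1; order 6: 1; order 12: 1.
Total: 18.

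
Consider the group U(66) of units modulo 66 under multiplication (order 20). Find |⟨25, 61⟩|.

10

|⟨25⟩| = 5 and |⟨61⟩| = 10, so |H| is a multiple of lcm(5, 10) = 10 and divides |G| = 20.
Closing under the operation: H = {1, 7, 13, 19, 25, 31, 37, 43, 49, 61}, so |H| = 10.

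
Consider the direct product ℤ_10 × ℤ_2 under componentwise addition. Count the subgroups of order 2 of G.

|G| = 20 and 2 | 20, so subgroups of order 2 are possible by Lagrange.
The subgroups of order 2 are: {(0,0), (0,1)}; {(0,0), (5,0)}; {(0,0), (5,1)}.
So G has 3 subgroups of order 2.

3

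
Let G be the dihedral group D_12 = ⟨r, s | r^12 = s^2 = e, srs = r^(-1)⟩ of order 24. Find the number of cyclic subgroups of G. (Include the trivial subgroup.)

Group the elements of G by the cyclic subgroup they generate; each cyclic subgroup of order d accounts for φ(d) elements.
Cyclic subgroups by order — order 1: 1; order 2: 13; order 3: 1; order 4: 1; order 6: 1; order 12: 1.
Total: 18.

18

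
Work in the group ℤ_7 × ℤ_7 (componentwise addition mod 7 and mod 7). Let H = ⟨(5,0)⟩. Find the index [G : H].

|⟨(5,0)⟩| = 7 and |G| = 49.
By Lagrange, [G : H] = |G|/|H| = 49/7 = 7.

7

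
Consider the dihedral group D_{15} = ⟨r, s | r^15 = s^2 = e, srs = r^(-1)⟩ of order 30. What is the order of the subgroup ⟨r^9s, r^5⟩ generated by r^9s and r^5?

6

|⟨r^9s⟩| = 2 and |⟨r^5⟩| = 3, so |H| is a multiple of lcm(2, 3) = 6 and divides |G| = 30.
Closing under the operation: H = {e, r^5, r^10, r^4s, r^9s, r^14s}, so |H| = 6.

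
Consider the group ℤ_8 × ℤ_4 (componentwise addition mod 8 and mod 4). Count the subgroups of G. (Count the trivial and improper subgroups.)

22

|G| = 32, so by Lagrange every subgroup order divides 32. Divisors: 1, 2, 4, 8, 16, 32.
Subgroups by order — order 1: 1; order 2: 3; order 4: 7; order 8: 7; order 16: 3; order 32: 1.
Total: 1 + 3 + 7 + 7 + 3 + 1 = 22.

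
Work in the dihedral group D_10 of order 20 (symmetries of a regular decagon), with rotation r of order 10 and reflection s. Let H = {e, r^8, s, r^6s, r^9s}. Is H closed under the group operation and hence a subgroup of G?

No

r^8 ∈ H but its inverse r^2 ∉ H, so H is not a subgroup.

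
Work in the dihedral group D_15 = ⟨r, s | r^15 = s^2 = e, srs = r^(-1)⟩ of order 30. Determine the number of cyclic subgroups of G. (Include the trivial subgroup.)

19

Each element a generates a cyclic subgroup ⟨a⟩; distinct elements may generate the same one (a cyclic group of order d has φ(d) generators).
Cyclic subgroups by order — order 1: 1; order 2: 15; order 3: 1; order 5: 1; order 15: 1.
Total: 19.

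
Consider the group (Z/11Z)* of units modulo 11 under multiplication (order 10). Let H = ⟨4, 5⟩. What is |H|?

5

|⟨4⟩| = 5 and |⟨5⟩| = 5, so |H| is a multiple of lcm(5, 5) = 5 and divides |G| = 10.
Closing under the operation: H = {1, 3, 4, 5, 9}, so |H| = 5.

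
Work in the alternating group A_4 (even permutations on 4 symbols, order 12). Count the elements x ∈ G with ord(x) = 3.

The elements of order 3 are: (2 3 4), (2 4 3), (1 2 3), (1 2 4), (1 3 2), (1 3 4), (1 4 2), (1 4 3).
That's 8.

8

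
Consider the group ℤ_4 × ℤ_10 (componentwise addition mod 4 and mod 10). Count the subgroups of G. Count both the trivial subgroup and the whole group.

|G| = 40, so by Lagrange every subgroup order divides 40. Divisors: 1, 2, 4, 5, 8, 10, 20, 40.
Subgroups by order — order 1: 1; order 2: 3; order 4: 3; order 5: 1; order 8: 1; order 10: 3; order 20: 3; order 40: 1.
Total: 1 + 3 + 3 + 1 + 1 + 3 + 3 + 1 = 16.

16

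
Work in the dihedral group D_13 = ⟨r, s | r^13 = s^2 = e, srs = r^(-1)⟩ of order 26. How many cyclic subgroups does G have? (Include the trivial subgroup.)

Group the elements of G by the cyclic subgroup they generate; each cyclic subgroup of order d accounts for φ(d) elements.
Cyclic subgroups by order — order 1: 1; order 2: 13; order 13: 1.
Total: 15.

15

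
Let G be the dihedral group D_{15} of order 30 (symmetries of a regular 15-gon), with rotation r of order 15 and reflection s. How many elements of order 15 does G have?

The elements of order 15 are: r, r^2, r^4, r^7, r^8, r^11, r^13, r^14.
That's 8.

8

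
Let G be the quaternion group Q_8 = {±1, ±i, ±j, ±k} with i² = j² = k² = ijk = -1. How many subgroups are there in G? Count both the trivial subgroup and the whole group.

6

|G| = 8, so by Lagrange every subgroup order divides 8. Divisors: 1, 2, 4, 8.
Subgroups by order — order 1: 1; order 2: 1; order 4: 3; order 8: 1.
Total: 1 + 1 + 3 + 1 = 6.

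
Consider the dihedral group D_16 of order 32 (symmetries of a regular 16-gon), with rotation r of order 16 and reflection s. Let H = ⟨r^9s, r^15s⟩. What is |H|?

|⟨r^9s⟩| = 2 and |⟨r^15s⟩| = 2, so |H| is a multiple of lcm(2, 2) = 2 and divides |G| = 32.
Closing under the operation: H = {e, r^2, r^4, r^6, r^8, r^10, r^12, r^14, rs, r^3s, r^5s, r^7s, r^9s, r^11s, r^13s, r^15s}, so |H| = 16.

16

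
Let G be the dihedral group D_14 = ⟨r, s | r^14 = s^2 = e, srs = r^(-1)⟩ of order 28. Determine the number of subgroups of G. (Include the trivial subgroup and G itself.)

28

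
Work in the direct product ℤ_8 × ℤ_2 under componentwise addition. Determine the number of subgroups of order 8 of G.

3

|G| = 16 and 8 | 16, so subgroups of order 8 are possible by Lagrange.
The subgroups of order 8 are: {(0,0), (0,1), (2,0), (2,1), (4,0), (4,1), (6,0), (6,1)}; {(0,0), (1,0), (2,0), (3,0), (4,0), (5,0), (6,0), (7,0)}; {(0,0), (1,1), (2,0), (3,1), (4,0), (5,1), (6,0), (7,1)}.
So G has 3 subgroups of order 8.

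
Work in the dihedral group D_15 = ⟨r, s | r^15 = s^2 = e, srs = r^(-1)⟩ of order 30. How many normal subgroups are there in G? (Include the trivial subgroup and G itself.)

G has 28 subgroups. Checking conjugation-invariance by order — order 1: 1/1 normal; order 2: 0/15 normal; order 3: 1/1 normal; order 5: 1/1 normal; order 6: 0/5 normal; order 10: 0/3 normal; order 15: 1/1 normal; order 30: 1/1 normal.
Total normal subgroups: 5.

5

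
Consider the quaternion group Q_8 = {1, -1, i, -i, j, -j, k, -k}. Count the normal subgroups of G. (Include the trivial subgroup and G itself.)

6

G has 6 subgroups. Checking conjugation-invariance by order — order 1: 1/1 normal; order 2: 1/1 normal; order 4: 3/3 normal; order 8: 1/1 normal.
Total normal subgroups: 6.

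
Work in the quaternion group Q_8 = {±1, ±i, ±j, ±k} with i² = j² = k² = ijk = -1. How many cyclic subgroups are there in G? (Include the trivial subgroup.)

5

A cyclic subgroup of order d is generated by each of its φ(d) elements of order d, so the cyclic subgroups of order d number (#elements of order d)/φ(d).
Cyclic subgroups by order — order 1: 1; order 2: 1; order 4: 3.
Total: 5.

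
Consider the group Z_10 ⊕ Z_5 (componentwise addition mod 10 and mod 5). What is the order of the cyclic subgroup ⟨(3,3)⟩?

10

The order of (3,3) in Z_10 × Z_5 is lcm(ord(3) in Z_10, ord(3) in Z_5).
ord(3) = 10 and ord(3) = 5, so |⟨(3,3)⟩| = lcm(10, 5) = 10.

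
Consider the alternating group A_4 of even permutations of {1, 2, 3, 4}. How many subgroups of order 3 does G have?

|G| = 12 and 3 | 12, so subgroups of order 3 are possible by Lagrange.
The subgroups of order 3 are: {e, (1 2 3), (1 3 2)}; {e, (1 2 4), (1 4 2)}; {e, (1 3 4), (1 4 3)}; {e, (2 3 4), (2 4 3)}.
So G has 4 subgroups of order 3.

4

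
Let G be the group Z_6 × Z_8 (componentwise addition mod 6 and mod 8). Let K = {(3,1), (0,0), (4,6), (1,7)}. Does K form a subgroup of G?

No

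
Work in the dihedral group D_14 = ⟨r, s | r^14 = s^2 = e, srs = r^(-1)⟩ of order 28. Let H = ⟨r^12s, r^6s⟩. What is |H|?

|⟨r^12s⟩| = 2 and |⟨r^6s⟩| = 2, so |H| is a multiple of lcm(2, 2) = 2 and divides |G| = 28.
Closing under the operation: H = {e, r^2, r^4, r^6, r^8, r^10, r^12, s, r^2s, r^4s, r^6s, r^8s, r^10s, r^12s}, so |H| = 14.

14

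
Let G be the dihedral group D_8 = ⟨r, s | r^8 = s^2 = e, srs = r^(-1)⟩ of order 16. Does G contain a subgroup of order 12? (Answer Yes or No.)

No

12 does not divide |G| = 16, so by Lagrange no subgroup of order 12 exists.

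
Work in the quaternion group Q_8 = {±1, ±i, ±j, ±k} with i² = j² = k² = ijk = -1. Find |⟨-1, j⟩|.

|⟨-1⟩| = 2 and |⟨j⟩| = 4, so |H| is a multiple of lcm(2, 4) = 4 and divides |G| = 8.
Closing under the operation: H = {1, -1, j, -j}, so |H| = 4.

4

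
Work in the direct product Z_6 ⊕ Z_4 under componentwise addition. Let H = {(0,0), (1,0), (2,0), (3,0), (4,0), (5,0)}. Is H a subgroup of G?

Yes

|H| = 6 divides |G| = 24, consistent with Lagrange.
H contains the identity, every element's inverse is in H, and H is closed under +: it is a subgroup.
In fact H = ⟨(5,0)⟩.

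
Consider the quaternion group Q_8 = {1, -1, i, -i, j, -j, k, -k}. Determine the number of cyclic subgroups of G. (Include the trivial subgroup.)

Each element a generates a cyclic subgroup ⟨a⟩; distinct elements may generate the same one (a cyclic group of order d has φ(d) generators).
Cyclic subgroups by order — order 1: 1; order 2: 1; order 4: 3.
Total: 5.

5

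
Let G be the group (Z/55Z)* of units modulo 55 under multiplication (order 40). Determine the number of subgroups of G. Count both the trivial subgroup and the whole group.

16

|G| = 40, so by Lagrange every subgroup order divides 40. Divisors: 1, 2, 4, 5, 8, 10, 20, 40.
Subgroups by order — order 1: 1; order 2: 3; order 4: 3; order 5: 1; order 8: 1; order 10: 3; order 20: 3; order 40: 1.
Total: 1 + 3 + 3 + 1 + 1 + 3 + 3 + 1 = 16.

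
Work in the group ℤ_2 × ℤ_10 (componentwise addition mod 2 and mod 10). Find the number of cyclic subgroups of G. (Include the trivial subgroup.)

8

Group the elements of G by the cyclic subgroup they generate; each cyclic subgroup of order d accounts for φ(d) elements.
Cyclic subgroups by order — order 1: 1; order 2: 3; order 5: 1; order 10: 3.
Total: 8.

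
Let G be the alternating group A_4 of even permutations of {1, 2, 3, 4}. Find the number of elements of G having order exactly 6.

No element of G has order 6 (even though 6 | 12).

0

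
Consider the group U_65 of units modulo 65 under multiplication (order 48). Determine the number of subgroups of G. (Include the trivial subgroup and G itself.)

30

|G| = 48, so by Lagrange every subgroup order divides 48. Divisors: 1, 2, 3, 4, 6, 8, 12, 16, 24, 48.
Subgroups by order — order 1: 1; order 2: 3; order 3: 1; order 4: 7; order 6: 3; order 8: 3; order 12: 7; order 16: 1; order 24: 3; order 48: 1.
Total: 1 + 3 + 1 + 7 + 3 + 3 + 7 + 1 + 3 + 1 = 30.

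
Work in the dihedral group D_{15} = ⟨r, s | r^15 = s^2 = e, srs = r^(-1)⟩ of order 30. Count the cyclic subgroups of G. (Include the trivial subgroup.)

A cyclic subgroup of order d is generated by each of its φ(d) elements of order d, so the cyclic subgroups of order d number (#elements of order d)/φ(d).
Cyclic subgroups by order — order 1: 1; order 2: 15; order 3: 1; order 5: 1; order 15: 1.
Total: 19.

19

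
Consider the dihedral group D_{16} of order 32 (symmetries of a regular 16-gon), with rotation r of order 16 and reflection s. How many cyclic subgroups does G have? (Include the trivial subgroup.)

21

Each element a generates a cyclic subgroup ⟨a⟩; distinct elements may generate the same one (a cyclic group of order d has φ(d) generators).
Cyclic subgroups by order — order 1: 1; order 2: 17; order 4: 1; order 8: 1; order 16: 1.
Total: 21.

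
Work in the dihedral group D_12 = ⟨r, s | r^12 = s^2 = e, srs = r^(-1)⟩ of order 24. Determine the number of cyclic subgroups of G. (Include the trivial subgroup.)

Each element a generates a cyclic subgroup ⟨a⟩; distinct elements may generate the same one (a cyclic group of order d has φ(d) generators).
Cyclic subgroups by order — order 1: 1; order 2: 13; order 3: 1; order 4: 1; order 6: 1; order 12: 1.
Total: 18.

18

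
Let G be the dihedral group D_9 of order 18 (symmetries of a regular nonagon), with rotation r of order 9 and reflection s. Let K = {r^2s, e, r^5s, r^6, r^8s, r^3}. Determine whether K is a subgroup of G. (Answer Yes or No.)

|K| = 6 divides |G| = 18, consistent with Lagrange.
K contains the identity, every element's inverse is in K, and K is closed under ·: it is a subgroup.

Yes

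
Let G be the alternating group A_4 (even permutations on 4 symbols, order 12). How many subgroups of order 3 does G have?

4

|G| = 12 and 3 | 12, so subgroups of order 3 are possible by Lagrange.
The subgroups of order 3 are: {e, (1 2 3), (1 3 2)}; {e, (1 2 4), (1 4 2)}; {e, (1 3 4), (1 4 3)}; {e, (2 3 4), (2 4 3)}.
So G has 4 subgroups of order 3.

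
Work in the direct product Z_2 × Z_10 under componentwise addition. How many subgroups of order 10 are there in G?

|G| = 20 and 10 | 20, so subgroups of order 10 are possible by Lagrange.
The subgroups of order 10 are: {(0,0), (0,1), (0,2), (0,3), (0,4), (0,5), (0,6), (0,7), (0,8), (0,9)}; {(0,0), (0,2), (0,4), (0,6), (0,8), (1,0), (1,2), (1,4), (1,6), (1,8)}; {(0,0), (0,2), (0,4), (0,6), (0,8), (1,1), (1,3), (1,5), (1,7), (1,9)}.
So G has 3 subgroups of order 10.

3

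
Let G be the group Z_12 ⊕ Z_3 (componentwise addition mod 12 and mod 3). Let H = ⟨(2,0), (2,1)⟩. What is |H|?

|⟨(2,0)⟩| = 6 and |⟨(2,1)⟩| = 6, so |H| is a multiple of lcm(6, 6) = 6 and divides |G| = 36.
Closing under the operation: H = {(0,0), (0,1), (0,2), (2,0), (2,1), (2,2), (4,0), (4,1), (4,2), (6,0), (6,1), (6,2), (8,0), (8,1), (8,2), (10,0), (10,1), (10,2)}, so |H| = 18.

18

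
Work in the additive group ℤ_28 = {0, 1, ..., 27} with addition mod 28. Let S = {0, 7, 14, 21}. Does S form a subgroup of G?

Yes

|S| = 4 divides |G| = 28, consistent with Lagrange.
S contains the identity, every element's inverse is in S, and S is closed under +: it is a subgroup.
In fact S = ⟨21⟩.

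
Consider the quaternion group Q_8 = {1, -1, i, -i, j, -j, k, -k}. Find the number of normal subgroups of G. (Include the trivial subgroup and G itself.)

6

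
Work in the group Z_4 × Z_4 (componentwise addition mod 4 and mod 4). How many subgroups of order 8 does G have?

3

|G| = 16 and 8 | 16, so subgroups of order 8 are possible by Lagrange.
The subgroups of order 8 are: {(0,0), (0,1), (0,2), (0,3), (2,0), (2,1), (2,2), (2,3)}; {(0,0), (0,2), (1,0), (1,2), (2,0), (2,2), (3,0), (3,2)}; {(0,0), (0,2), (1,1), (1,3), (2,0), (2,2), (3,1), (3,3)}.
So G has 3 subgroups of order 8.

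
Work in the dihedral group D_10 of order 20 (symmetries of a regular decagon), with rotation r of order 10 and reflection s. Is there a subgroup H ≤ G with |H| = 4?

4 | 20. A subgroup of order 4 is {e, r^5, r^2s, r^7s}.

Yes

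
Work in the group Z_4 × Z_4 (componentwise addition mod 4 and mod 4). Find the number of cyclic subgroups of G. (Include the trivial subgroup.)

Each element a generates a cyclic subgroup ⟨a⟩; distinct elements may generate the same one (a cyclic group of order d has φ(d) generators).
Cyclic subgroups by order — order 1: 1; order 2: 3; order 4: 6.
Total: 10.

10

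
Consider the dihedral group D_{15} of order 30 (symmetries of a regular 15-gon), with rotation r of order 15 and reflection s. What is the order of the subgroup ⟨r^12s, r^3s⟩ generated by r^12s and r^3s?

|⟨r^12s⟩| = 2 and |⟨r^3s⟩| = 2, so |H| is a multiple of lcm(2, 2) = 2 and divides |G| = 30.
Closing under the operation: H = {e, r^3, r^6, r^9, r^12, s, r^3s, r^6s, r^9s, r^12s}, so |H| = 10.

10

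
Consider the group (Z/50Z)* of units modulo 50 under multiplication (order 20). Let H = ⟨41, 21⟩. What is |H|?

|⟨41⟩| = 5 and |⟨21⟩| = 5, so |H| is a multiple of lcm(5, 5) = 5 and divides |G| = 20.
Closing under the operation: H = {1, 11, 21, 31, 41}, so |H| = 5.

5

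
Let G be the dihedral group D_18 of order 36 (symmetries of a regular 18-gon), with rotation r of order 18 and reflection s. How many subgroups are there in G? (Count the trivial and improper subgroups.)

45

|G| = 36, so by Lagrange every subgroup order divides 36. Divisors: 1, 2, 3, 4, 6, 9, 12, 18, 36.
Subgroups by order — order 1: 1; order 2: 19; order 3: 1; order 4: 9; order 6: 7; order 9: 1; order 12: 3; order 18: 3; order 36: 1.
Total: 1 + 19 + 1 + 9 + 7 + 1 + 3 + 3 + 1 = 45.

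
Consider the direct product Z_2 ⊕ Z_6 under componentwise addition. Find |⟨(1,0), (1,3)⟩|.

4

|⟨(1,0)⟩| = 2 and |⟨(1,3)⟩| = 2, so |H| is a multiple of lcm(2, 2) = 2 and divides |G| = 12.
Closing under the operation: H = {(0,0), (0,3), (1,0), (1,3)}, so |H| = 4.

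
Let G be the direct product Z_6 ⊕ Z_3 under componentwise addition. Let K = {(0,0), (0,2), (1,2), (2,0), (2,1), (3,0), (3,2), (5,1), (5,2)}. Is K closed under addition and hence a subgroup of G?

(2,1) ∈ K but its inverse (4,2) ∉ K, so K is not a subgroup.

No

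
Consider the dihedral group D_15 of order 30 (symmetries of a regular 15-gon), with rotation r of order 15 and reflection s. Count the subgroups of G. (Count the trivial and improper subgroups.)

28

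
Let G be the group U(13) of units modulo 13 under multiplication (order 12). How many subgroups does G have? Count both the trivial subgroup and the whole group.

6

|G| = 12, so by Lagrange every subgroup order divides 12. Divisors: 1, 2, 3, 4, 6, 12.
Subgroups by order — order 1: 1; order 2: 1; order 3: 1; order 4: 1; order 6: 1; order 12: 1.
Total: 1 + 1 + 1 + 1 + 1 + 1 = 6.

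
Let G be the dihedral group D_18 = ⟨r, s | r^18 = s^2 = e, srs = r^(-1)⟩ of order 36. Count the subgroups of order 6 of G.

7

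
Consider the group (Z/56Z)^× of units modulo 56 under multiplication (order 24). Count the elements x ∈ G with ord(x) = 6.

Enumerating element orders in G gives 14 elements of order 6.

14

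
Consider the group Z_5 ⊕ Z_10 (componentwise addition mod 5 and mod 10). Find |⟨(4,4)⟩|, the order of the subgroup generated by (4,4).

5

The order of (4,4) in Z_5 × Z_10 is lcm(ord(4) in Z_5, ord(4) in Z_10).
ord(4) = 5 and ord(4) = 5, so |⟨(4,4)⟩| = lcm(5, 5) = 5.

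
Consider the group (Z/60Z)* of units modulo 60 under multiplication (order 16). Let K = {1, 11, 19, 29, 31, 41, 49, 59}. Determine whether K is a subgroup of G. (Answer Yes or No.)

Yes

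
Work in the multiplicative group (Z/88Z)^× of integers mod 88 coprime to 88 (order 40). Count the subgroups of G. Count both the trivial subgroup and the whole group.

|G| = 40, so by Lagrange every subgroup order divides 40. Divisors: 1, 2, 4, 5, 8, 10, 20, 40.
Subgroups by order — order 1: 1; order 2: 7; order 4: 7; order 5: 1; order 8: 1; order 10: 7; order 20: 7; order 40: 1.
Total: 1 + 7 + 7 + 1 + 1 + 7 + 7 + 1 = 32.

32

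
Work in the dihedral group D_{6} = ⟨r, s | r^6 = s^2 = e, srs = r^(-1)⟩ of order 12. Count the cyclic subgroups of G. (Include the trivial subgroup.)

Each element a generates a cyclic subgroup ⟨a⟩; distinct elements may generate the same one (a cyclic group of order d has φ(d) generators).
Cyclic subgroups by order — order 1: 1; order 2: 7; order 3: 1; order 6: 1.
Total: 10.

10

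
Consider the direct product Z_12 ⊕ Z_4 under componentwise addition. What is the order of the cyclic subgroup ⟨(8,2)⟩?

6

The order of (8,2) in Z_12 × Z_4 is lcm(ord(8) in Z_12, ord(2) in Z_4).
ord(8) = 3 and ord(2) = 2, so |⟨(8,2)⟩| = lcm(3, 2) = 6.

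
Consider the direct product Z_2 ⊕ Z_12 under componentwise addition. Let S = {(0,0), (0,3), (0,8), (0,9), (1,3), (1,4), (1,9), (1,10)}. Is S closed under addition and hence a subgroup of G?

(1,10) ∈ S but its inverse (1,2) ∉ S, so S is not a subgroup.

No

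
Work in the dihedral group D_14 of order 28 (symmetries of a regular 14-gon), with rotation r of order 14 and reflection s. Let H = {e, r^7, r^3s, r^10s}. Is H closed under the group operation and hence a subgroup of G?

|H| = 4 divides |G| = 28, consistent with Lagrange.
H contains the identity, every element's inverse is in H, and H is closed under ·: it is a subgroup.

Yes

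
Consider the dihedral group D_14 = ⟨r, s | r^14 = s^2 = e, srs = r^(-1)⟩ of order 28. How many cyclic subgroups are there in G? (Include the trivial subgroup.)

18

Group the elements of G by the cyclic subgroup they generate; each cyclic subgroup of order d accounts for φ(d) elements.
Cyclic subgroups by order — order 1: 1; order 2: 15; order 7: 1; order 14: 1.
Total: 18.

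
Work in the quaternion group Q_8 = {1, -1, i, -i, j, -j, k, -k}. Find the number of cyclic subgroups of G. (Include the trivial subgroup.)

5

Group the elements of G by the cyclic subgroup they generate; each cyclic subgroup of order d accounts for φ(d) elements.
Cyclic subgroups by order — order 1: 1; order 2: 1; order 4: 3.
Total: 5.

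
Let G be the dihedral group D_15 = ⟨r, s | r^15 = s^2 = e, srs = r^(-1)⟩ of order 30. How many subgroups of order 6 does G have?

5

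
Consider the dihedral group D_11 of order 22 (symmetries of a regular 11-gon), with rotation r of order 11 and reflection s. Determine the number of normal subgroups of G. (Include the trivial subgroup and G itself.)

3

G has 14 subgroups. Checking conjugation-invariance by order — order 1: 1/1 normal; order 2: 0/11 normal; order 11: 1/1 normal; order 22: 1/1 normal.
Total normal subgroups: 3.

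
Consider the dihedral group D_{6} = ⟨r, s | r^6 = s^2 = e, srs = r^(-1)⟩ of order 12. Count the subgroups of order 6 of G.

3

|G| = 12 and 6 | 12, so subgroups of order 6 are possible by Lagrange.
The subgroups of order 6 are: {e, r, r^2, r^3, r^4, r^5}; {e, r^2, r^4, s, r^2s, r^4s}; {e, r^2, r^4, rs, r^3s, r^5s}.
So G has 3 subgroups of order 6.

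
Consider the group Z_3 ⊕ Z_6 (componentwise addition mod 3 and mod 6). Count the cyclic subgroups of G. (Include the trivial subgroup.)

A cyclic subgroup of order d is generated by each of its φ(d) elements of order d, so the cyclic subgroups of order d number (#elements of order d)/φ(d).
Cyclic subgroups by order — order 1: 1; order 2: 1; order 3: 4; order 6: 4.
Total: 10.

10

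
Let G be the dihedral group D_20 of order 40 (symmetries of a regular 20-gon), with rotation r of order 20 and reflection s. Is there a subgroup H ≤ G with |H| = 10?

Yes

10 | 40. A subgroup of order 10 is {e, r^2, r^4, r^6, r^8, r^10, r^12, r^14, r^16, r^18}.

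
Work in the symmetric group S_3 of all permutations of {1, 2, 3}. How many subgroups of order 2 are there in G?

3

|G| = 6 and 2 | 6, so subgroups of order 2 are possible by Lagrange.
The subgroups of order 2 are: {e, (1 2)}; {e, (1 3)}; {e, (2 3)}.
So G has 3 subgroups of order 2.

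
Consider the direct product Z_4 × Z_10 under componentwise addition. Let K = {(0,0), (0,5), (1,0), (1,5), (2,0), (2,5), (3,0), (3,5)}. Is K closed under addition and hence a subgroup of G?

|K| = 8 divides |G| = 40, consistent with Lagrange.
K contains the identity, every element's inverse is in K, and K is closed under +: it is a subgroup.

Yes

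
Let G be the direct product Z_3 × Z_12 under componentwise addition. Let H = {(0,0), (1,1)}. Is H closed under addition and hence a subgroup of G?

No

(1,1) ∈ H but its inverse (2,11) ∉ H, so H is not a subgroup.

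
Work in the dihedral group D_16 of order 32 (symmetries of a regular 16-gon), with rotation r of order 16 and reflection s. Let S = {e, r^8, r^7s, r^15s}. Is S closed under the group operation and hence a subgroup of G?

|S| = 4 divides |G| = 32, consistent with Lagrange.
S contains the identity, every element's inverse is in S, and S is closed under ·: it is a subgroup.

Yes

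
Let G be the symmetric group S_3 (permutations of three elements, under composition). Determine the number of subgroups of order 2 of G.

|G| = 6 and 2 | 6, so subgroups of order 2 are possible by Lagrange.
The subgroups of order 2 are: {e, (1 2)}; {e, (1 3)}; {e, (2 3)}.
So G has 3 subgroups of order 2.

3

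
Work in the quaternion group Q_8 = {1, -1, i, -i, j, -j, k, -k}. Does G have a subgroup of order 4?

Yes

4 | 8. A subgroup of order 4 is {1, -1, i, -i}.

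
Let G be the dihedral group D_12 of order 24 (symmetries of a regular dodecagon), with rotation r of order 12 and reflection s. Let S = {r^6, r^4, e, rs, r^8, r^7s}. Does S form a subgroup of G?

Closure fails: r^4 · r^6 = r^10 ∉ S. So S is not a subgroup.

No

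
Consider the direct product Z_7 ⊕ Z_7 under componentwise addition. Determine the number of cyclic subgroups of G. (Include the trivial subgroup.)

Each element a generates a cyclic subgroup ⟨a⟩; distinct elements may generate the same one (a cyclic group of order d has φ(d) generators).
Cyclic subgroups by order — order 1: 1; order 7: 8.
Total: 9.

9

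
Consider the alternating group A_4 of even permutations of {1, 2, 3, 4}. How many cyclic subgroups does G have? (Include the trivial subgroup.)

Each element a generates a cyclic subgroup ⟨a⟩; distinct elements may generate the same one (a cyclic group of order d has φ(d) generators).
Cyclic subgroups by order — order 1: 1; order 2: 3; order 3: 4.
Total: 8.

8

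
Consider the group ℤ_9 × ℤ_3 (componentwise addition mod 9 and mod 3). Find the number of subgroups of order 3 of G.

4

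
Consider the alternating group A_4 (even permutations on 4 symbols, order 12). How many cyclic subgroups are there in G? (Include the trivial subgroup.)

Each element a generates a cyclic subgroup ⟨a⟩; distinct elements may generate the same one (a cyclic group of order d has φ(d) generators).
Cyclic subgroups by order — order 1: 1; order 2: 3; order 3: 4.
Total: 8.

8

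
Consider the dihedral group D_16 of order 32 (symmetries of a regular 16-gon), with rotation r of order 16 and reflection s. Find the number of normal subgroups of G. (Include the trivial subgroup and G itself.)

8

G has 36 subgroups. Checking conjugation-invariance by order — order 1: 1/1 normal; order 2: 1/17 normal; order 4: 1/9 normal; order 8: 1/5 normal; order 16: 3/3 normal; order 32: 1/1 normal.
Total normal subgroups: 8.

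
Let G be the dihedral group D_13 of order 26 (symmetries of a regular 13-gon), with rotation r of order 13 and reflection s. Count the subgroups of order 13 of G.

|G| = 26 and 13 | 26, so subgroups of order 13 are possible by Lagrange.
The subgroups of order 13 are: {e, r, r^2, r^3, r^4, r^5, r^6, r^7, r^8, r^9, r^10, r^11, r^12}.
So G has 1 subgroup of order 13.

1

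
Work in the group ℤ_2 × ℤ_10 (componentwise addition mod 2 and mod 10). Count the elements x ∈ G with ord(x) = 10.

12

An element (a,b) has order lcm(ord(a), ord(b)); count pairs with lcm equal to 10.
Enumerating gives 12 such elements.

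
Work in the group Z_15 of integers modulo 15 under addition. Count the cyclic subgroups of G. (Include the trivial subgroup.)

Group the elements of G by the cyclic subgroup they generate; each cyclic subgroup of order d accounts for φ(d) elements.
Cyclic subgroups by order — order 1: 1; order 3: 1; order 5: 1; order 15: 1.
Total: 4.

4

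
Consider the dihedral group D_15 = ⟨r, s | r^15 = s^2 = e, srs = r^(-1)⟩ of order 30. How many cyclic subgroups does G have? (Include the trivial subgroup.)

Each element a generates a cyclic subgroup ⟨a⟩; distinct elements may generate the same one (a cyclic group of order d has φ(d) generators).
Cyclic subgroups by order — order 1: 1; order 2: 15; order 3: 1; order 5: 1; order 15: 1.
Total: 19.

19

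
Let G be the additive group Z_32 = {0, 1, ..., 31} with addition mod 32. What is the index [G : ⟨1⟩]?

1

|⟨1⟩| = 32 and |G| = 32.
By Lagrange, [G : H] = |G|/|H| = 32/32 = 1.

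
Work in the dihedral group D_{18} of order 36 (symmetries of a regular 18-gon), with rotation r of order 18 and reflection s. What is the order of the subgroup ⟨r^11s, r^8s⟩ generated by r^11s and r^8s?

12

|⟨r^11s⟩| = 2 and |⟨r^8s⟩| = 2, so |H| is a multiple of lcm(2, 2) = 2 and divides |G| = 36.
Closing under the operation: H = {e, r^3, r^6, r^9, r^12, r^15, r^2s, r^5s, r^8s, r^11s, r^14s, r^17s}, so |H| = 12.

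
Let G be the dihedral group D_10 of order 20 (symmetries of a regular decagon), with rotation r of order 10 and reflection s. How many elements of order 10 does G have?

The elements of order 10 are: r, r^3, r^7, r^9.
That's 4.

4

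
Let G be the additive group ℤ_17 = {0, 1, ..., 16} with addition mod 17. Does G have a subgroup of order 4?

No

4 does not divide |G| = 17, so by Lagrange no subgroup of order 4 exists.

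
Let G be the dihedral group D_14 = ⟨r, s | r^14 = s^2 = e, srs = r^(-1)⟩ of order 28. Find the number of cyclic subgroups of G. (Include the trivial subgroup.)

18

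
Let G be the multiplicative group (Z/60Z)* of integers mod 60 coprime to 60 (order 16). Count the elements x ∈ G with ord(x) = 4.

The elements of order 4 are: 7, 13, 17, 23, 37, 43, 47, 53.
That's 8.

8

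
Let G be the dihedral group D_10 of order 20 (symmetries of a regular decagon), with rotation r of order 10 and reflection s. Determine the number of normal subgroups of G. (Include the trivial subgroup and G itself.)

7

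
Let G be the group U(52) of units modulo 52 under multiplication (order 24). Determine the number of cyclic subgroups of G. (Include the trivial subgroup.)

Group the elements of G by the cyclic subgroup they generate; each cyclic subgroup of order d accounts for φ(d) elements.
Cyclic subgroups by order — order 1: 1; order 2: 3; order 3: 1; order 4: 2; order 6: 3; order 12: 2.
Total: 12.

12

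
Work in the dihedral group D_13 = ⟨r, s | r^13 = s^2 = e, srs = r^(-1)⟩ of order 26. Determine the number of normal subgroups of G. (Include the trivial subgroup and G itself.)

G has 16 subgroups. Checking conjugation-invariance by order — order 1: 1/1 normal; order 2: 0/13 normal; order 13: 1/1 normal; order 26: 1/1 normal.
Total normal subgroups: 3.

3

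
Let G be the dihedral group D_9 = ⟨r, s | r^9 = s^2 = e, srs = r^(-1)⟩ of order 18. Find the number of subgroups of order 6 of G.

|G| = 18 and 6 | 18, so subgroups of order 6 are possible by Lagrange.
The subgroups of order 6 are: {e, r^3, r^6, r^2s, r^5s, r^8s}; {e, r^3, r^6, s, r^3s, r^6s}; {e, r^3, r^6, rs, r^4s, r^7s}.
So G has 3 subgroups of order 6.

3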